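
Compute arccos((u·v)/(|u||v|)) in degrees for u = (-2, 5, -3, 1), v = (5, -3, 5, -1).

With u = (-2, 5, -3, 1), v = (5, -3, 5, -1):
u·v = (-2)·5 + 5·(-3) + (-3)·5 + 1·(-1) = (-10) + (-15) + (-15) + (-1) = -41.
|u| = √((-2)² + 5² + (-3)² + 1²) = √39, |v| = √(5² + (-3)² + 5² + (-1)²) = √60, so |u||v| = √(39·60) = √2340.
cos θ = (u·v)/(|u||v|) = -41/√2340 ≈ -0.847571
θ = arccos(-0.847571) ≈ 147.95°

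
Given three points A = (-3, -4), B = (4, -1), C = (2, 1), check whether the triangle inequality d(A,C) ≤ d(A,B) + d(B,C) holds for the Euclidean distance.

d(A,B) = √(7² + 3²) = √58 ≈ 7.6158, d(B,C) = √(2² + 2²) = √8 ≈ 2.8284, d(A,C) = √(5² + 5²) = √50 ≈ 7.0711.
d(A,C) ≈ 7.0711 ≤ 7.6158 + 2.8284 = 10.4442. Triangle inequality is satisfied.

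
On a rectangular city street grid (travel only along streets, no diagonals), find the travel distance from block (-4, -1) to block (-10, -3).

Σ|x_i - y_i| = |-4 - (-10)| + |-1 - (-3)| = 6 + 2 = 8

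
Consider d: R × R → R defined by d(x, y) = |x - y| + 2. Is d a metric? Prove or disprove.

No. d fails identity of indiscernibles (specifically d(x,x) = 0): d(4, 4) = |4 - 4| + 2 = 0 + 2 = 2 ≠ 0.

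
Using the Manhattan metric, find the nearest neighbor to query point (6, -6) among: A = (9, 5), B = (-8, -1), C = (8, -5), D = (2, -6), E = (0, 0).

Distances: d(A) = 14, d(B) = 19, d(C) = 3, d(D) = 4, d(E) = 12. Nearest: C = (8, -5) with distance 3.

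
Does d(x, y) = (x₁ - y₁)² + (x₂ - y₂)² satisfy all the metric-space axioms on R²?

No. The squared Euclidean distance fails the triangle inequality. Counterexample: x = (0, 0), y = (1, 5), z = (2, 10). d(x,z) = 2² + 10² = 104, but d(x,y) + d(y,z) = (1² + 5²) + (1² + 5²) = 26 + 26 = 52. Since 104 > 52, the triangle inequality is violated. (Note: √d, the ordinary Euclidean distance, IS a metric.)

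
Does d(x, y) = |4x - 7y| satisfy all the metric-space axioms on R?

No. d fails symmetry: d(9, 5) = |4·9 - 7·5| = |1| = 1, but d(5, 9) = |4·5 - 7·9| = |-43| = 43. Since 1 ≠ 43, d(x,y) ≠ d(y,x) in general.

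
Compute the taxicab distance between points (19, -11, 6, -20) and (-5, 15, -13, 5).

Σ|x_i - y_i| = |19 - (-5)| + |-11 - 15| + |6 - (-13)| + |-20 - 5| = 24 + 26 + 19 + 25 = 94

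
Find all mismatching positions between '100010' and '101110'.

Differing positions: 3, 4. Hamming distance = 2.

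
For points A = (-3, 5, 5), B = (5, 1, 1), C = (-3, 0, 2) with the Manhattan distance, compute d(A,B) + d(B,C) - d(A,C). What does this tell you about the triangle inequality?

d(A,B) = 8 + 4 + 4 = 16, d(B,C) = 8 + 1 + 1 = 10, d(A,C) = 0 + 5 + 3 = 8.
d(A,B) + d(B,C) - d(A,C) = 16 + 10 - 8 = 26 - 8 = 18. This is ≥ 0, so the triangle inequality holds for these points.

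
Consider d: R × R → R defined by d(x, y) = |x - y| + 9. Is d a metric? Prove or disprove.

No. d fails identity of indiscernibles (specifically d(x,x) = 0): d(2, 2) = |2 - 2| + 9 = 0 + 9 = 9 ≠ 0.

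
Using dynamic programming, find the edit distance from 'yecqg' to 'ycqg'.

Let D[i][j] be the edit distance between the first i characters of 'yecqg' and the first j characters of 'ycqg', with D[i][0] = i, D[0][j] = j, and D[i][j] = D[i-1][j-1] if the characters match, else 1 + min(D[i-1][j], D[i][j-1], D[i-1][j-1]). Filling the table (rows: prefixes of 'yecqg', columns: prefixes of 'ycqg'):
     ε  y  c  q  g
  ε  0  1  2  3  4
  y  1  0  1  2  3
  e  2  1  1  2  3
  c  3  2  1  2  3
  q  4  3  2  1  2
  g  5  4  3  2  1
The bottom-right entry gives D[5][4] = 1, so no sequence of fewer than 1 edit works. Backtracking through the table gives one optimal edit sequence (1 edit):
  yecqg → ycqg (del e @2)
Edit distance = 1.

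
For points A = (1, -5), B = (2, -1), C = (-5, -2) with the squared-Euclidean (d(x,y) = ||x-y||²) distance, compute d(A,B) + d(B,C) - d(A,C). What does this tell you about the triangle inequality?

d(A,B) = 1² + 4² = 17, d(B,C) = 7² + 1² = 50, d(A,C) = 6² + 3² = 45.
d(A,B) + d(B,C) - d(A,C) = 17 + 50 - 45 = 67 - 45 = 22. This is ≥ 0, so the triangle inequality holds for these points.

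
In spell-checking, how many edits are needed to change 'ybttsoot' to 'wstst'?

Let D[i][j] be the edit distance between the first i characters of 'ybttsoot' and the first j characters of 'wstst', with D[i][0] = i, D[0][j] = j, and D[i][j] = D[i-1][j-1] if the characters match, else 1 + min(D[i-1][j], D[i][j-1], D[i-1][j-1]). Filling the table (rows: prefixes of 'ybttsoot', columns: prefixes of 'wstst'):
     ε  w  s  t  s  t
  ε  0  1  2  3  4  5
  y  1  1  2  3  4  5
  b  2  2  2  3  4  5
  t  3  3  3  2  3  4
  t  4  4  4  3  3  3
  s  5  5  4  4  3  4
  o  6  6  5  5  4  4
  o  7  7  6  6  5  5
  t  8  8  7  6  6  5
The bottom-right entry gives D[8][5] = 5, so no sequence of fewer than 5 edits works. Backtracking through the table gives one optimal edit sequence (5 edits):
  ybttsoot → bttsoot (del y @1)
  bttsoot → wttsoot (sub b→w @1)
  wttsoot → wstsoot (sub t→s @2)
  wstsoot → wstsot (del o @5)
  wstsot → wstst (del o @5)
Edit distance = 5.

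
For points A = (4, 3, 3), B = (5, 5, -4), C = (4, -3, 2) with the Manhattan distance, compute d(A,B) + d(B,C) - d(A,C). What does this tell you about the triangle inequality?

d(A,B) = 1 + 2 + 7 = 10, d(B,C) = 1 + 8 + 6 = 15, d(A,C) = 0 + 6 + 1 = 7.
d(A,B) + d(B,C) - d(A,C) = 10 + 15 - 7 = 25 - 7 = 18. This is ≥ 0, so the triangle inequality holds for these points.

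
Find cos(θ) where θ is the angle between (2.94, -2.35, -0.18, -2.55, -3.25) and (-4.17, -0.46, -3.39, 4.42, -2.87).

With u = (2.94, -2.35, -0.18, -2.55, -3.25), v = (-4.17, -0.46, -3.39, 4.42, -2.87):
u·v = 2.94·(-4.17) + (-2.35)·(-0.46) + (-0.18)·(-3.39) + (-2.55)·4.42 + (-3.25)·(-2.87) = (-12.2598) + 1.081 + 0.6102 + (-11.271) + 9.3275 = -12.5121.
|u| = √(2.94² + (-2.35)² + (-0.18)² + (-2.55)² + (-3.25)²) = √(8.6436 + 5.5225 + 0.0324 + 6.5025 + 10.5625) = √31.2635, |v| = √((-4.17)² + (-0.46)² + (-3.39)² + 4.42² + (-2.87)²) = √(17.3889 + 0.2116 + 11.4921 + 19.5364 + 8.2369) = √56.8659.
cos θ = (u·v)/(|u||v|) = -12.5121/(√31.2635·√56.8659) ≈ -0.2967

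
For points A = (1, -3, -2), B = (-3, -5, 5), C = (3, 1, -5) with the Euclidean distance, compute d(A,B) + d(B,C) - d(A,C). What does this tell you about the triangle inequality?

d(A,B) = √(4² + 2² + 7²) = √69 ≈ 8.3066, d(B,C) = √(6² + 6² + 10²) = √172 ≈ 13.1149, d(A,C) = √(2² + 4² + 3²) = √29 ≈ 5.3852.
d(A,B) + d(B,C) - d(A,C) = 8.3066 + 13.1149 - 5.3852 = 21.4215 - 5.3852 = 16.0363 (to 4 decimal places). This is ≥ 0, so the triangle inequality holds for these points.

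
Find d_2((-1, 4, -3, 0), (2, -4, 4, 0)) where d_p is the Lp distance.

(Σ|x_i - y_i|^2)^(1/2) = (|-1 - 2|^2 + |4 - (-4)|^2 + |-3 - 4|^2 + |0 - 0|^2)^(1/2)
= (3^2 + 8^2 + 7^2 + 0^2)^(1/2) = (9 + 64 + 49 + 0)^(1/2) = (122)^(1/2) ≈ 11.0454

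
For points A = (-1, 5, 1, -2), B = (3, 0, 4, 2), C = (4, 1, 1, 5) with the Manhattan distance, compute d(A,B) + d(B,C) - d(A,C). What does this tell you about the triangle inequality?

d(A,B) = 4 + 5 + 3 + 4 = 16, d(B,C) = 1 + 1 + 3 + 3 = 8, d(A,C) = 5 + 4 + 0 + 7 = 16.
d(A,B) + d(B,C) - d(A,C) = 16 + 8 - 16 = 24 - 16 = 8. This is ≥ 0, so the triangle inequality holds for these points.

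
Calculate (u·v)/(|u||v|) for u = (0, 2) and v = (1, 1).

With u = (0, 2), v = (1, 1):
u·v = 0·1 + 2·1 = 0 + 2 = 2.
|u| = √(0² + 2²) = √4, |v| = √(1² + 1²) = √2, so |u||v| = √(4·2) = √8.
cos θ = (u·v)/(|u||v|) = 2/√8 ≈ 0.7071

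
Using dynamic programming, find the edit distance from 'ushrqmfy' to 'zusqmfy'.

Let D[i][j] be the edit distance between the first i characters of 'ushrqmfy' and the first j characters of 'zusqmfy', with D[i][0] = i, D[0][j] = j, and D[i][j] = D[i-1][j-1] if the characters match, else 1 + min(D[i-1][j], D[i][j-1], D[i-1][j-1]). Filling the table (rows: prefixes of 'ushrqmfy', columns: prefixes of 'zusqmfy'):
     ε  z  u  s  q  m  f  y
  ε  0  1  2  3  4  5  6  7
  u  1  1  1  2  3  4  5  6
  s  2  2  2  1  2  3  4  5
  h  3  3  3  2  2  3  4  5
  r  4  4  4  3  3  3  4  5
  q  5  5  5  4  3  4  4  5
  m  6  6  6  5  4  3  4  5
  f  7  7  7  6  5  4  3  4
  y  8  8  8  7  6  5  4  3
The bottom-right entry gives D[8][7] = 3, so no sequence of fewer than 3 edits works. Backtracking through the table gives one optimal edit sequence (3 edits):
  ushrqmfy → zushrqmfy (ins z @1)
  zushrqmfy → zusrqmfy (del h @4)
  zusrqmfy → zusqmfy (del r @4)
Edit distance = 3.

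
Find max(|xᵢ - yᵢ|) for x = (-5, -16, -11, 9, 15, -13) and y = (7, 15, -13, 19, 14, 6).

max(|x_i - y_i|) = max(|-5 - 7|, |-16 - 15|, |-11 - (-13)|, |9 - 19|, |15 - 14|, |-13 - 6|) = max(12, 31, 2, 10, 1, 19) = 31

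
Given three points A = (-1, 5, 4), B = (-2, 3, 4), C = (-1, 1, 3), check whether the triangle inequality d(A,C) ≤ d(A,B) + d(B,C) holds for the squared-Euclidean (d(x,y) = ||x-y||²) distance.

d(A,B) = 1² + 2² + 0² = 5, d(B,C) = 1² + 2² + 1² = 6, d(A,C) = 0² + 4² + 1² = 17.
d(A,C) = 17 > 5 + 6 = 11. Triangle inequality is VIOLATED. (Squared-Euclidean is not a metric — this is a counterexample.)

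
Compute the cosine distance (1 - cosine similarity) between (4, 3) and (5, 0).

With u = (4, 3), v = (5, 0):
u·v = 4·5 + 3·0 = 20 + 0 = 20.
|u| = √(4² + 3²) = √25, |v| = √(5² + 0²) = √25, so |u||v| = √(25·25) = √625 = 25.
cos θ = (u·v)/(|u||v|) = 20/25 = 0.8
Cosine distance = 1 - cos θ = 1 - 0.8 = 0.2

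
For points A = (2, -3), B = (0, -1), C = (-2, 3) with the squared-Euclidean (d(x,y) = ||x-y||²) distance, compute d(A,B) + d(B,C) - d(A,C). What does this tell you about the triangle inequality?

d(A,B) = 2² + 2² = 8, d(B,C) = 2² + 4² = 20, d(A,C) = 4² + 6² = 52.
d(A,B) + d(B,C) - d(A,C) = 8 + 20 - 52 = 28 - 52 = -24. This is < 0, so the triangle inequality FAILS for these points (squared-Euclidean is not a metric).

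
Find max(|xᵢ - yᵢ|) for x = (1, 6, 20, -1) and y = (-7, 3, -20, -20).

max(|x_i - y_i|) = max(|1 - (-7)|, |6 - 3|, |20 - (-20)|, |-1 - (-20)|) = max(8, 3, 40, 19) = 40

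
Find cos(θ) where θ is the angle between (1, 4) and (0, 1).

With u = (1, 4), v = (0, 1):
u·v = 1·0 + 4·1 = 0 + 4 = 4.
|u| = √(1² + 4²) = √17, |v| = √(0² + 1²) = √1, so |u||v| = √(17·1) = √17.
cos θ = (u·v)/(|u||v|) = 4/√17 ≈ 0.9701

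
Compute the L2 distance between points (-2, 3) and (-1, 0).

(Σ|x_i - y_i|^2)^(1/2) = (|-2 - (-1)|^2 + |3 - 0|^2)^(1/2)
= (1^2 + 3^2)^(1/2) = (1 + 9)^(1/2) = (10)^(1/2) ≈ 3.1623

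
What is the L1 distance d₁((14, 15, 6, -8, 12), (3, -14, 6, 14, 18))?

Σ|x_i - y_i| = |14 - 3| + |15 - (-14)| + |6 - 6| + |-8 - 14| + |12 - 18| = 11 + 29 + 0 + 22 + 6 = 68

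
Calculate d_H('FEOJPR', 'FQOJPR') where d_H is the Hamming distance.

Differing positions: 2. Hamming distance = 1.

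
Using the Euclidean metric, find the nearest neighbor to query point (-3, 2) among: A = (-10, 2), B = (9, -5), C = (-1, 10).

Distances: d(A) = 7, d(B) ≈ 13.8924, d(C) ≈ 8.2462. Nearest: A = (-10, 2) with distance 7.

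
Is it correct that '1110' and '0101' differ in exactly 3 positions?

Differing positions: 1, 3, 4. Hamming distance = 3, so the claim is true.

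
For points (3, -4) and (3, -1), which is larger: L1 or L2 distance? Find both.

L1 = |3 - 3| + |-4 - (-1)| = 0 + 3 = 3
L2 = √(0² + 3²) = √9 = 3
L1 ≥ L2 always (equality iff movement is along one axis); L1 = L2 here (movement is along a single axis).
Ratio L1/L2 = 3/3 = 1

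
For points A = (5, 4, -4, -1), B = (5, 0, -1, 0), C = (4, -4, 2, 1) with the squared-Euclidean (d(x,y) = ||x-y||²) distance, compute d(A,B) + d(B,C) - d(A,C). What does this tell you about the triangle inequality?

d(A,B) = 0² + 4² + 3² + 1² = 26, d(B,C) = 1² + 4² + 3² + 1² = 27, d(A,C) = 1² + 8² + 6² + 2² = 105.
d(A,B) + d(B,C) - d(A,C) = 26 + 27 - 105 = 53 - 105 = -52. This is < 0, so the triangle inequality FAILS for these points (squared-Euclidean is not a metric).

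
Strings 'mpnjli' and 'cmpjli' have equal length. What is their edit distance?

Let D[i][j] be the edit distance between the first i characters of 'mpnjli' and the first j characters of 'cmpjli', with D[i][0] = i, D[0][j] = j, and D[i][j] = D[i-1][j-1] if the characters match, else 1 + min(D[i-1][j], D[i][j-1], D[i-1][j-1]). Filling the table (rows: prefixes of 'mpnjli', columns: prefixes of 'cmpjli'):
     ε  c  m  p  j  l  i
  ε  0  1  2  3  4  5  6
  m  1  1  1  2  3  4  5
  p  2  2  2  1  2  3  4
  n  3  3  3  2  2  3  4
  j  4  4  4  3  2  3  4
  l  5  5  5  4  3  2  3
  i  6  6  6  5  4  3  2
The bottom-right entry gives D[6][6] = 2, so no sequence of fewer than 2 edits works. Backtracking through the table gives one optimal edit sequence (2 edits):
  mpnjli → cmpnjli (ins c @1)
  cmpnjli → cmpjli (del n @4)
Edit distance = 2.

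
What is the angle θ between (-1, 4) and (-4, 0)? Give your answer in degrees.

With u = (-1, 4), v = (-4, 0):
u·v = (-1)·(-4) + 4·0 = 4 + 0 = 4.
|u| = √((-1)² + 4²) = √17, |v| = √((-4)² + 0²) = √16, so |u||v| = √(17·16) = √272.
cos θ = (u·v)/(|u||v|) = 4/√272 ≈ 0.242536
θ = arccos(0.242536) ≈ 75.96°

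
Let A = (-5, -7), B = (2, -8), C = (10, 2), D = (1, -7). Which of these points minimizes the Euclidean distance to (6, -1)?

Distances: d(A) ≈ 12.53, d(B) ≈ 8.0623, d(C) = 5, d(D) ≈ 7.8102. Nearest: C = (10, 2) with distance 5.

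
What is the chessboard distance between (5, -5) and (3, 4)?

max(|x_i - y_i|) = max(|5 - 3|, |-5 - 4|) = max(2, 9) = 9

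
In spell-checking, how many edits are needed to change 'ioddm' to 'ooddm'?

Let D[i][j] be the edit distance between the first i characters of 'ioddm' and the first j characters of 'ooddm', with D[i][0] = i, D[0][j] = j, and D[i][j] = D[i-1][j-1] if the characters match, else 1 + min(D[i-1][j], D[i][j-1], D[i-1][j-1]). Filling the table (rows: prefixes of 'ioddm', columns: prefixes of 'ooddm'):
     ε  o  o  d  d  m
  ε  0  1  2  3  4  5
  i  1  1  2  3  4  5
  o  2  1  1  2  3  4
  d  3  2  2  1  2  3
  d  4  3  3  2  1  2
  m  5  4  4  3  2  1
The bottom-right entry gives D[5][5] = 1, so no sequence of fewer than 1 edit works. Backtracking through the table gives one optimal edit sequence (1 edit):
  ioddm → ooddm (sub i→o @1)
Edit distance = 1.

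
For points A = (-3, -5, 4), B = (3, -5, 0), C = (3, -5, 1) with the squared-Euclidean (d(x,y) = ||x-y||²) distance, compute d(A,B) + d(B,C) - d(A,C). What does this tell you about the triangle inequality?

d(A,B) = 6² + 0² + 4² = 52, d(B,C) = 0² + 0² + 1² = 1, d(A,C) = 6² + 0² + 3² = 45.
d(A,B) + d(B,C) - d(A,C) = 52 + 1 - 45 = 53 - 45 = 8. This is ≥ 0, so the triangle inequality holds for these points.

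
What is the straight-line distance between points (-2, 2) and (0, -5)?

√(Σ(x_i - y_i)²) = √((-2 - 0)² + (2 - (-5))²)
= √((-2)² + 7²) = √(4 + 49) = √53 ≈ 7.2801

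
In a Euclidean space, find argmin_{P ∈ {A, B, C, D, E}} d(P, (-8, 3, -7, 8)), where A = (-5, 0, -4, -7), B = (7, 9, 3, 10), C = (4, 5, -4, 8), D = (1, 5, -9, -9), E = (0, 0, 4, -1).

Distances: d(A) ≈ 15.8745, d(B) ≈ 19.105, d(C) ≈ 12.53, d(D) ≈ 19.4422, d(E) ≈ 16.5831. Nearest: C = (4, 5, -4, 8) with distance 12.53.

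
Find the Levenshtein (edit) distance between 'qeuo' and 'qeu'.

Let D[i][j] be the edit distance between the first i characters of 'qeuo' and the first j characters of 'qeu', with D[i][0] = i, D[0][j] = j, and D[i][j] = D[i-1][j-1] if the characters match, else 1 + min(D[i-1][j], D[i][j-1], D[i-1][j-1]). Filling the table (rows: prefixes of 'qeuo', columns: prefixes of 'qeu'):
     ε  q  e  u
  ε  0  1  2  3
  q  1  0  1  2
  e  2  1  0  1
  u  3  2  1  0
  o  4  3  2  1
The bottom-right entry gives D[4][3] = 1, so no sequence of fewer than 1 edit works. Backtracking through the table gives one optimal edit sequence (1 edit):
  qeuo → qeu (del o @4)
Edit distance = 1.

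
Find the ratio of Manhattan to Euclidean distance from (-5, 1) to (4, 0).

L1 = |-5 - 4| + |1 - 0| = 9 + 1 = 10
L2 = √(9² + 1²) = √82 ≈ 9.0554
L1 ≥ L2 always (equality iff movement is along one axis); L1 > L2 here.
Ratio L1/L2 = 10/√82 ≈ 1.1043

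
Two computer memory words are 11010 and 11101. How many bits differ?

Differing positions: 3, 4, 5. Hamming distance = 3.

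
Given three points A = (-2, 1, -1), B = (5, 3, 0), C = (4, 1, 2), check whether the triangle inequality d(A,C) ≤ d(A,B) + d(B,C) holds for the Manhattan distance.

d(A,B) = 7 + 2 + 1 = 10, d(B,C) = 1 + 2 + 2 = 5, d(A,C) = 6 + 0 + 3 = 9.
d(A,C) = 9 ≤ 10 + 5 = 15. Triangle inequality is satisfied.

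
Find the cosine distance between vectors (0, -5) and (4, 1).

With u = (0, -5), v = (4, 1):
u·v = 0·4 + (-5)·1 = 0 + (-5) = -5.
|u| = √(0² + (-5)²) = √25, |v| = √(4² + 1²) = √17, so |u||v| = √(25·17) = √425.
cos θ = (u·v)/(|u||v|) = -5/√425 ≈ -0.2425
Cosine distance = 1 - cos θ ≈ 1 - (-0.2425) = 1.2425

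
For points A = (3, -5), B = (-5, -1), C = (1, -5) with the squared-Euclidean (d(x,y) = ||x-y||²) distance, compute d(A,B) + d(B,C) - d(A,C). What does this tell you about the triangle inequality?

d(A,B) = 8² + 4² = 80, d(B,C) = 6² + 4² = 52, d(A,C) = 2² + 0² = 4.
d(A,B) + d(B,C) - d(A,C) = 80 + 52 - 4 = 132 - 4 = 128. This is ≥ 0, so the triangle inequality holds for these points.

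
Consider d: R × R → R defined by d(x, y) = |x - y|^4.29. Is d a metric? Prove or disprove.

No. d(x,y) = |x-y|^4.29 fails the triangle inequality since p = 4.29 > 1. Counterexample: x = 5, y = 15, z = 26. d(x,z) = |5 - 26|^4.29 = 21^4.29 ≈ 470241.3055, but d(x,y) + d(y,z) = 10^4.29 + 11^4.29 ≈ 19498.446 + 29347.7371 = 48846.1831. Since 470241.3055 > 48846.1831, the triangle inequality is violated.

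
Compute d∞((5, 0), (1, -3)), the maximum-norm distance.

max(|x_i - y_i|) = max(|5 - 1|, |0 - (-3)|) = max(4, 3) = 4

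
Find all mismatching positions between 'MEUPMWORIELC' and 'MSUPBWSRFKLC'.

Differing positions: 2, 5, 7, 9, 10. Hamming distance = 5.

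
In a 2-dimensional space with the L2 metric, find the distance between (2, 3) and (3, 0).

(Σ|x_i - y_i|^2)^(1/2) = (|2 - 3|^2 + |3 - 0|^2)^(1/2)
= (1^2 + 3^2)^(1/2) = (1 + 9)^(1/2) = (10)^(1/2) ≈ 3.1623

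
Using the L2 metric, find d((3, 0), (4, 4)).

√(Σ(x_i - y_i)²) = √((3 - 4)² + (0 - 4)²)
= √((-1)² + (-4)²) = √(1 + 16) = √17 ≈ 4.1231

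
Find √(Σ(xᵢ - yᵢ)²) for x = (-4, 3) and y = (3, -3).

√(Σ(x_i - y_i)²) = √((-4 - 3)² + (3 - (-3))²)
= √((-7)² + 6²) = √(49 + 36) = √85 ≈ 9.2195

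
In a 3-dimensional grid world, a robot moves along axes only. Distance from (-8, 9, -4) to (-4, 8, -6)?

Σ|x_i - y_i| = |-8 - (-4)| + |9 - 8| + |-4 - (-6)| = 4 + 1 + 2 = 7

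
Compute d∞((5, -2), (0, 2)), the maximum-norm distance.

max(|x_i - y_i|) = max(|5 - 0|, |-2 - 2|) = max(5, 4) = 5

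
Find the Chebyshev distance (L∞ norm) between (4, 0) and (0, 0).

max(|x_i - y_i|) = max(|4 - 0|, |0 - 0|) = max(4, 0) = 4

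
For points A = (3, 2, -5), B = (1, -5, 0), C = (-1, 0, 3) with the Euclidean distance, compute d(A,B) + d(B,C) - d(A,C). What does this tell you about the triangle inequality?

d(A,B) = √(2² + 7² + 5²) = √78 ≈ 8.8318, d(B,C) = √(2² + 5² + 3²) = √38 ≈ 6.1644, d(A,C) = √(4² + 2² + 8²) = √84 ≈ 9.1652.
d(A,B) + d(B,C) - d(A,C) = 8.8318 + 6.1644 - 9.1652 = 14.9962 - 9.1652 = 5.831 (to 4 decimal places). This is ≥ 0, so the triangle inequality holds for these points.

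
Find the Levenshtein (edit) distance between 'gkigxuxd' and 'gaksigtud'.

Let D[i][j] be the edit distance between the first i characters of 'gkigxuxd' and the first j characters of 'gaksigtud', with D[i][0] = i, D[0][j] = j, and D[i][j] = D[i-1][j-1] if the characters match, else 1 + min(D[i-1][j], D[i][j-1], D[i-1][j-1]). Filling the table (rows: prefixes of 'gkigxuxd', columns: prefixes of 'gaksigtud'):
     ε  g  a  k  s  i  g  t  u  d
  ε  0  1  2  3  4  5  6  7  8  9
  g  1  0  1  2  3  4  5  6  7  8
  k  2  1  1  1  2  3  4  5  6  7
  i  3  2  2  2  2  2  3  4  5  6
  g  4  3  3  3  3  3  2  3  4  5
  x  5  4  4  4  4  4  3  3  4  5
  u  6  5  5  5  5  5  4  4  3  4
  x  7  6  6  6  6  6  5  5  4  4
  d  8  7  7  7  7  7  6  6  5  4
The bottom-right entry gives D[8][9] = 4, so no sequence of fewer than 4 edits works. Backtracking through the table gives one optimal edit sequence (4 edits):
  gkigxuxd → gakigxuxd (ins a @2)
  gakigxuxd → gaksigxuxd (ins s @4)
  gaksigxuxd → gaksigtuxd (sub x→t @7)
  gaksigtuxd → gaksigtud (del x @9)
Edit distance = 4.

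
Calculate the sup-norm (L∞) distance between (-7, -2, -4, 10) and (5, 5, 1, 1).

max(|x_i - y_i|) = max(|-7 - 5|, |-2 - 5|, |-4 - 1|, |10 - 1|) = max(12, 7, 5, 9) = 12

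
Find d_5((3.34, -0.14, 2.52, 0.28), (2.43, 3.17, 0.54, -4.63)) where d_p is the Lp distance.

(Σ|x_i - y_i|^5)^(1/5) = (|3.34 - 2.43|^5 + |-0.14 - 3.17|^5 + |2.52 - 0.54|^5 + |0.28 - (-4.63)|^5)^(1/5)
= (0.91^5 + 3.31^5 + 1.98^5 + 4.91^5)^(1/5) ≈ (0.624 + 397.3196 + 30.4317 + 2853.6944)^(1/5) = (3282.0697)^(1/5) ≈ 5.0493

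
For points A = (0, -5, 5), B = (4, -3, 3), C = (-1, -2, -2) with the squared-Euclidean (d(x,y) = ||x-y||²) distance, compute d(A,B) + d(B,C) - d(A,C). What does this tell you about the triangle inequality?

d(A,B) = 4² + 2² + 2² = 24, d(B,C) = 5² + 1² + 5² = 51, d(A,C) = 1² + 3² + 7² = 59.
d(A,B) + d(B,C) - d(A,C) = 24 + 51 - 59 = 75 - 59 = 16. This is ≥ 0, so the triangle inequality holds for these points.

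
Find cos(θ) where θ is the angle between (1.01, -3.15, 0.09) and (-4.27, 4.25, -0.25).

With u = (1.01, -3.15, 0.09), v = (-4.27, 4.25, -0.25):
u·v = 1.01·(-4.27) + (-3.15)·4.25 + 0.09·(-0.25) = (-4.3127) + (-13.3875) + (-0.0225) = -17.7227.
|u| = √(1.01² + (-3.15)² + 0.09²) = √(1.0201 + 9.9225 + 0.0081) = √10.9507, |v| = √((-4.27)² + 4.25² + (-0.25)²) = √(18.2329 + 18.0625 + 0.0625) = √36.3579.
cos θ = (u·v)/(|u||v|) = -17.7227/(√10.9507·√36.3579) ≈ -0.8882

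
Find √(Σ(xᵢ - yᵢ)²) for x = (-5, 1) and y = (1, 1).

√(Σ(x_i - y_i)²) = √((-5 - 1)² + (1 - 1)²)
= √((-6)² + 0²) = √(36 + 0) = √36 = 6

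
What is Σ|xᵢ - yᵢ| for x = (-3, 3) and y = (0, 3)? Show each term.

Σ|x_i - y_i| = |-3 - 0| + |3 - 3| = 3 + 0 = 3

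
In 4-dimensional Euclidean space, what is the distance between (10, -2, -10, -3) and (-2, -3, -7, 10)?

√(Σ(x_i - y_i)²) = √((10 - (-2))² + (-2 - (-3))² + (-10 - (-7))² + (-3 - 10)²)
= √(12² + 1² + (-3)² + (-13)²) = √(144 + 1 + 9 + 169) = √323 ≈ 17.9722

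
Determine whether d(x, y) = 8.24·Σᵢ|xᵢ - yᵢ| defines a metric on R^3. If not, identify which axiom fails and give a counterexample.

Yes. The L1 (Manhattan) norm induces a metric on R^3, and multiplying a metric by a positive constant 8.24 > 0 preserves all four axioms: non-negativity (8.24·||x-y|| ≥ 0), identity (8.24·||x-y|| = 0 ⟺ ||x-y|| = 0 ⟺ x = y), symmetry (||x-y|| = ||y-x||), and the triangle inequality (8.24·||x-z|| ≤ 8.24·||x-y|| + 8.24·||y-z||). So d is a metric.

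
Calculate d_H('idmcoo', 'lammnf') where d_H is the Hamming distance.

Differing positions: 1, 2, 4, 5, 6. Hamming distance = 5.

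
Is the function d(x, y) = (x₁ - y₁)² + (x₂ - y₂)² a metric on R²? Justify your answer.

No. The squared Euclidean distance fails the triangle inequality. Counterexample: x = (0, 0), y = (3, 4), z = (6, 8). d(x,z) = 6² + 8² = 100, but d(x,y) + d(y,z) = (3² + 4²) + (3² + 4²) = 25 + 25 = 50. Since 100 > 50, the triangle inequality is violated. (Note: √d, the ordinary Euclidean distance, IS a metric.)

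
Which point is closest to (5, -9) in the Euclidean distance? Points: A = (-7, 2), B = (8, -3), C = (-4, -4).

Distances: d(A) ≈ 16.2788, d(B) ≈ 6.7082, d(C) ≈ 10.2956. Nearest: B = (8, -3) with distance 6.7082.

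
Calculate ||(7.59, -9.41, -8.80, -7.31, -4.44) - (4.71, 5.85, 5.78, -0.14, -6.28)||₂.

√(Σ(x_i - y_i)²) = √((7.59 - 4.71)² + (-9.41 - 5.85)² + (-8.8 - 5.78)² + (-7.31 - (-0.14))² + (-4.44 - (-6.28))²)
= √(2.88² + (-15.26)² + (-14.58)² + (-7.17)² + 1.84²) = √(8.2944 + 232.8676 + 212.5764 + 51.4089 + 3.3856) = √508.5329 ≈ 22.5507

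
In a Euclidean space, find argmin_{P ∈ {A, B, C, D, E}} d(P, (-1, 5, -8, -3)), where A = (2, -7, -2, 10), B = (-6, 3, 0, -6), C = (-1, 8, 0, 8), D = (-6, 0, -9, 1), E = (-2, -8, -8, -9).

Distances: d(A) ≈ 18.9209, d(B) ≈ 10.0995, d(C) ≈ 13.9284, d(D) ≈ 8.1854, d(E) ≈ 14.3527. Nearest: D = (-6, 0, -9, 1) with distance 8.1854.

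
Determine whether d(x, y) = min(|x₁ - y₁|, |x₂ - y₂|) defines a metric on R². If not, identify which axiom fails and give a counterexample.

No. d fails identity of indiscernibles: take x = (2, 0) and y = (2, 8). Then d(x,y) = min(|2 - 2|, |0 - 8|) = min(0, 8) = 0, yet x ≠ y.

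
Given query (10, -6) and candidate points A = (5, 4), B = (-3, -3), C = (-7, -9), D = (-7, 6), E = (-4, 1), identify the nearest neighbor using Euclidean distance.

Distances: d(A) ≈ 11.1803, d(B) ≈ 13.3417, d(C) ≈ 17.2627, d(D) ≈ 20.8087, d(E) ≈ 15.6525. Nearest: A = (5, 4) with distance 11.1803.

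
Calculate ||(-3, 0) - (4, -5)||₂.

√(Σ(x_i - y_i)²) = √((-3 - 4)² + (0 - (-5))²)
= √((-7)² + 5²) = √(49 + 25) = √74 ≈ 8.6023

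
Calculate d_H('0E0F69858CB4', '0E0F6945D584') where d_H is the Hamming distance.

Differing positions: 7, 9, 10, 11. Hamming distance = 4.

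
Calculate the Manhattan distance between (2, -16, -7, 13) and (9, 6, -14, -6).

Σ|x_i - y_i| = |2 - 9| + |-16 - 6| + |-7 - (-14)| + |13 - (-6)| = 7 + 22 + 7 + 19 = 55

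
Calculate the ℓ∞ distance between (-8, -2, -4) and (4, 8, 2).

max(|x_i - y_i|) = max(|-8 - 4|, |-2 - 8|, |-4 - 2|) = max(12, 10, 6) = 12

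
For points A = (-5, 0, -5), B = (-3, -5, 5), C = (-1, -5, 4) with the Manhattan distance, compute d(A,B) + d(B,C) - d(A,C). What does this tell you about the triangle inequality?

d(A,B) = 2 + 5 + 10 = 17, d(B,C) = 2 + 0 + 1 = 3, d(A,C) = 4 + 5 + 9 = 18.
d(A,B) + d(B,C) - d(A,C) = 17 + 3 - 18 = 20 - 18 = 2. This is ≥ 0, so the triangle inequality holds for these points.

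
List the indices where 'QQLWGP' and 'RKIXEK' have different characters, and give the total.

Differing positions: 1, 2, 3, 4, 5, 6. Hamming distance = 6.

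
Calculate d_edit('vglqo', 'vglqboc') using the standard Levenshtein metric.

Let D[i][j] be the edit distance between the first i characters of 'vglqo' and the first j characters of 'vglqboc', with D[i][0] = i, D[0][j] = j, and D[i][j] = D[i-1][j-1] if the characters match, else 1 + min(D[i-1][j], D[i][j-1], D[i-1][j-1]). Filling the table (rows: prefixes of 'vglqo', columns: prefixes of 'vglqboc'):
     ε  v  g  l  q  b  o  c
  ε  0  1  2  3  4  5  6  7
  v  1  0  1  2  3  4  5  6
  g  2  1  0  1  2  3  4  5
  l  3  2  1  0  1  2  3  4
  q  4  3  2  1  0  1  2  3
  o  5  4  3  2  1  1  1  2
The bottom-right entry gives D[5][7] = 2, so no sequence of fewer than 2 edits works. Backtracking through the table gives one optimal edit sequence (2 edits):
  vglqo → vglqbo (ins b @5)
  vglqbo → vglqboc (ins c @7)
Edit distance = 2.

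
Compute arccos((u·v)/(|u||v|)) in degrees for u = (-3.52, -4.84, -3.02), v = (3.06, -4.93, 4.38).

With u = (-3.52, -4.84, -3.02), v = (3.06, -4.93, 4.38):
u·v = (-3.52)·3.06 + (-4.84)·(-4.93) + (-3.02)·4.38 = (-10.7712) + 23.8612 + (-13.2276) = -0.1376.
|u| = √((-3.52)² + (-4.84)² + (-3.02)²) = √(12.3904 + 23.4256 + 9.1204) = √44.9364, |v| = √(3.06² + (-4.93)² + 4.38²) = √(9.3636 + 24.3049 + 19.1844) = √52.8529.
cos θ = (u·v)/(|u||v|) = -0.1376/(√44.9364·√52.8529) ≈ -0.002823
θ = arccos(-0.002823) ≈ 90.16°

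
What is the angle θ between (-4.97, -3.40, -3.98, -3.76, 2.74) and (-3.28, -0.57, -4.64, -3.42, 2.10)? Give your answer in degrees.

With u = (-4.97, -3.40, -3.98, -3.76, 2.74), v = (-3.28, -0.57, -4.64, -3.42, 2.10):
u·v = (-4.97)·(-3.28) + (-3.4)·(-0.57) + (-3.98)·(-4.64) + (-3.76)·(-3.42) + 2.74·2.1 = 16.3016 + 1.938 + 18.4672 + 12.8592 + 5.754 = 55.32.
|u| = √((-4.97)² + (-3.4)² + (-3.98)² + (-3.76)² + 2.74²) = √(24.7009 + 11.56 + 15.8404 + 14.1376 + 7.5076) = √73.7465, |v| = √((-3.28)² + (-0.57)² + (-4.64)² + (-3.42)² + 2.1²) = √(10.7584 + 0.3249 + 21.5296 + 11.6964 + 4.41) = √48.7193.
cos θ = (u·v)/(|u||v|) = 55.32/(√73.7465·√48.7193) ≈ 0.922913
θ = arccos(0.922913) ≈ 22.64°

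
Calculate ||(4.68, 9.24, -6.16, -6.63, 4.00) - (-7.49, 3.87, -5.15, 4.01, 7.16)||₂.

√(Σ(x_i - y_i)²) = √((4.68 - (-7.49))² + (9.24 - 3.87)² + (-6.16 - (-5.15))² + (-6.63 - 4.01)² + (4 - 7.16)²)
= √(12.17² + 5.37² + (-1.01)² + (-10.64)² + (-3.16)²) = √(148.1089 + 28.8369 + 1.0201 + 113.2096 + 9.9856) = √301.1611 ≈ 17.354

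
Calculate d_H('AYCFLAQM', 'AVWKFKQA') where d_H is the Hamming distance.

Differing positions: 2, 3, 4, 5, 6, 8. Hamming distance = 6.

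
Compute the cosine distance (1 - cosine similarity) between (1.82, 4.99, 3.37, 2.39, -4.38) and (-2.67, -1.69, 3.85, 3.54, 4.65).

With u = (1.82, 4.99, 3.37, 2.39, -4.38), v = (-2.67, -1.69, 3.85, 3.54, 4.65):
u·v = 1.82·(-2.67) + 4.99·(-1.69) + 3.37·3.85 + 2.39·3.54 + (-4.38)·4.65 = (-4.8594) + (-8.4331) + 12.9745 + 8.4606 + (-20.367) = -12.2244.
|u| = √(1.82² + 4.99² + 3.37² + 2.39² + (-4.38)²) = √(3.3124 + 24.9001 + 11.3569 + 5.7121 + 19.1844) = √64.4659, |v| = √((-2.67)² + (-1.69)² + 3.85² + 3.54² + 4.65²) = √(7.1289 + 2.8561 + 14.8225 + 12.5316 + 21.6225) = √58.9616.
cos θ = (u·v)/(|u||v|) = -12.2244/(√64.4659·√58.9616) ≈ -0.1983
Cosine distance = 1 - cos θ ≈ 1 - (-0.1983) = 1.1983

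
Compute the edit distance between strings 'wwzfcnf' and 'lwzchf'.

Let D[i][j] be the edit distance between the first i characters of 'wwzfcnf' and the first j characters of 'lwzchf', with D[i][0] = i, D[0][j] = j, and D[i][j] = D[i-1][j-1] if the characters match, else 1 + min(D[i-1][j], D[i][j-1], D[i-1][j-1]). Filling the table (rows: prefixes of 'wwzfcnf', columns: prefixes of 'lwzchf'):
     ε  l  w  z  c  h  f
  ε  0  1  2  3  4  5  6
  w  1  1  1  2  3  4  5
  w  2  2  1  2  3  4  5
  z  3  3  2  1  2  3  4
  f  4  4  3  2  2  3  3
  c  5  5  4  3  2  3  4
  n  6  6  5  4  3  3  4
  f  7  7  6  5  4  4  3
The bottom-right entry gives D[7][6] = 3, so no sequence of fewer than 3 edits works. Backtracking through the table gives one optimal edit sequence (3 edits):
  wwzfcnf → lwzfcnf (sub w→l @1)
  lwzfcnf → lwzcnf (del f @4)
  lwzcnf → lwzchf (sub n→h @5)
Edit distance = 3.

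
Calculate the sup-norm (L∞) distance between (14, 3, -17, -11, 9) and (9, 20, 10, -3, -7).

max(|x_i - y_i|) = max(|14 - 9|, |3 - 20|, |-17 - 10|, |-11 - (-3)|, |9 - (-7)|) = max(5, 17, 27, 8, 16) = 27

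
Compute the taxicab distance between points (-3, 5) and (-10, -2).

Σ|x_i - y_i| = |-3 - (-10)| + |5 - (-2)| = 7 + 7 = 14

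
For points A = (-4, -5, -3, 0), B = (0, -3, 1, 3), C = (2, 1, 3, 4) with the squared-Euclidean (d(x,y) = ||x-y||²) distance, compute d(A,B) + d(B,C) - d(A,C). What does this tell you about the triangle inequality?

d(A,B) = 4² + 2² + 4² + 3² = 45, d(B,C) = 2² + 4² + 2² + 1² = 25, d(A,C) = 6² + 6² + 6² + 4² = 124.
d(A,B) + d(B,C) - d(A,C) = 45 + 25 - 124 = 70 - 124 = -54. This is < 0, so the triangle inequality FAILS for these points (squared-Euclidean is not a metric).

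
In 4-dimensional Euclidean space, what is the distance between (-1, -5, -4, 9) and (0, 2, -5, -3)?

√(Σ(x_i - y_i)²) = √((-1 - 0)² + (-5 - 2)² + (-4 - (-5))² + (9 - (-3))²)
= √((-1)² + (-7)² + 1² + 12²) = √(1 + 49 + 1 + 144) = √195 ≈ 13.9642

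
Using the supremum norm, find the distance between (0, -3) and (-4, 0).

max(|x_i - y_i|) = max(|0 - (-4)|, |-3 - 0|) = max(4, 3) = 4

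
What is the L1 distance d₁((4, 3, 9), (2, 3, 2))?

Σ|x_i - y_i| = |4 - 2| + |3 - 3| + |9 - 2| = 2 + 0 + 7 = 9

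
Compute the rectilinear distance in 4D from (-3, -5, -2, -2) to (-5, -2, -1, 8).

Σ|x_i - y_i| = |-3 - (-5)| + |-5 - (-2)| + |-2 - (-1)| + |-2 - 8| = 2 + 3 + 1 + 10 = 16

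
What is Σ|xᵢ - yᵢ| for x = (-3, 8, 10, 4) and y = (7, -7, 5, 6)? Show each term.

Σ|x_i - y_i| = |-3 - 7| + |8 - (-7)| + |10 - 5| + |4 - 6| = 10 + 15 + 5 + 2 = 32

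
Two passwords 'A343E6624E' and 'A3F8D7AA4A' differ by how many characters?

Differing positions: 3, 4, 5, 6, 7, 8, 10. Hamming distance = 7.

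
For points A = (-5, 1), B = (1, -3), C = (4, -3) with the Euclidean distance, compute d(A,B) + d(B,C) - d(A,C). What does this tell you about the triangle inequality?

d(A,B) = √(6² + 4²) = √52 ≈ 7.2111, d(B,C) = √(3² + 0²) = √9 = 3, d(A,C) = √(9² + 4²) = √97 ≈ 9.8489.
d(A,B) + d(B,C) - d(A,C) = 7.2111 + 3 - 9.8489 = 10.2111 - 9.8489 = 0.3622 (to 4 decimal places). This is ≥ 0, so the triangle inequality holds for these points.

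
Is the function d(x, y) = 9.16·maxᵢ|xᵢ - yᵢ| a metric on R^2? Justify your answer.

Yes. The L∞ (Chebyshev) norm induces a metric on R^2, and multiplying a metric by a positive constant 9.16 > 0 preserves all four axioms: non-negativity (9.16·||x-y|| ≥ 0), identity (9.16·||x-y|| = 0 ⟺ ||x-y|| = 0 ⟺ x = y), symmetry (||x-y|| = ||y-x||), and the triangle inequality (9.16·||x-z|| ≤ 9.16·||x-y|| + 9.16·||y-z||). So d is a metric.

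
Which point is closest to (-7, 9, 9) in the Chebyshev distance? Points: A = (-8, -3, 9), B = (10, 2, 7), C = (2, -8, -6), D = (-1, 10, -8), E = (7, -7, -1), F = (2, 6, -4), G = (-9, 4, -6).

Distances: d(A) = 12, d(B) = 17, d(C) = 17, d(D) = 17, d(E) = 16, d(F) = 13, d(G) = 15. Nearest: A = (-8, -3, 9) with distance 12.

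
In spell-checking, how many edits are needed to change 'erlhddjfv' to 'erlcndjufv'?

Let D[i][j] be the edit distance between the first i characters of 'erlhddjfv' and the first j characters of 'erlcndjufv', with D[i][0] = i, D[0][j] = j, and D[i][j] = D[i-1][j-1] if the characters match, else 1 + min(D[i-1][j], D[i][j-1], D[i-1][j-1]). Filling the table (rows: prefixes of 'erlhddjfv', columns: prefixes of 'erlcndjufv'):
     ε  e  r  l  c  n  d  j  u  f  v
  ε  0  1  2  3  4  5  6  7  8  9 10
  e  1  0  1  2  3  4  5  6  7  8  9
  r  2  1  0  1  2  3  4  5  6  7  8
  l  3  2  1  0  1  2  3  4  5  6  7
  h  4  3  2  1  1  2  3  4  5  6  7
  d  5  4  3  2  2  2  2  3  4  5  6
  d  6  5  4  3  3  3  2  3  4  5  6
  j  7  6  5  4  4  4  3  2  3  4  5
  f  8  7  6  5  5  5  4  3  3  3  4
  v  9  8  7  6  6  6  5  4  4  4  3
The bottom-right entry gives D[9][10] = 3, so no sequence of fewer than 3 edits works. Backtracking through the table gives one optimal edit sequence (3 edits):
  erlhddjfv → erlcddjfv (sub h→c @4)
  erlcddjfv → erlcndjfv (sub d→n @5)
  erlcndjfv → erlcndjufv (ins u @8)
Edit distance = 3.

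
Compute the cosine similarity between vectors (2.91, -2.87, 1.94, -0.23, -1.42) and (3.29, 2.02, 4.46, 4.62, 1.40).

With u = (2.91, -2.87, 1.94, -0.23, -1.42), v = (3.29, 2.02, 4.46, 4.62, 1.40):
u·v = 2.91·3.29 + (-2.87)·2.02 + 1.94·4.46 + (-0.23)·4.62 + (-1.42)·1.4 = 9.5739 + (-5.7974) + 8.6524 + (-1.0626) + (-1.988) = 9.3783.
|u| = √(2.91² + (-2.87)² + 1.94² + (-0.23)² + (-1.42)²) = √(8.4681 + 8.2369 + 3.7636 + 0.0529 + 2.0164) = √22.5379, |v| = √(3.29² + 2.02² + 4.46² + 4.62² + 1.4²) = √(10.8241 + 4.0804 + 19.8916 + 21.3444 + 1.96) = √58.1005.
cos θ = (u·v)/(|u||v|) = 9.3783/(√22.5379·√58.1005) ≈ 0.2592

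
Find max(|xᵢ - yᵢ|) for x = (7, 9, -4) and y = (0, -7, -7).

max(|x_i - y_i|) = max(|7 - 0|, |9 - (-7)|, |-4 - (-7)|) = max(7, 16, 3) = 16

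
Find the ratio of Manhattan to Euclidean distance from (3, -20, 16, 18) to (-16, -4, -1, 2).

L1 = |3 - (-16)| + |-20 - (-4)| + |16 - (-1)| + |18 - 2| = 19 + 16 + 17 + 16 = 68
L2 = √(19² + 16² + 17² + 16²) = √1162 ≈ 34.0881
L1 ≥ L2 always (equality iff movement is along one axis); L1 > L2 here.
Ratio L1/L2 = 68/√1162 ≈ 1.9948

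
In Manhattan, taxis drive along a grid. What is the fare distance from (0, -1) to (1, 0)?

Σ|x_i - y_i| = |0 - 1| + |-1 - 0| = 1 + 1 = 2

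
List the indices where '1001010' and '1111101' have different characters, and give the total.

Differing positions: 2, 3, 5, 6, 7. Hamming distance = 5.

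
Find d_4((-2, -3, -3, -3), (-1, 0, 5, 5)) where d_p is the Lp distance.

(Σ|x_i - y_i|^4)^(1/4) = (|-2 - (-1)|^4 + |-3 - 0|^4 + |-3 - 5|^4 + |-3 - 5|^4)^(1/4)
= (1^4 + 3^4 + 8^4 + 8^4)^(1/4) = (1 + 81 + 4096 + 4096)^(1/4) = (8274)^(1/4) ≈ 9.5374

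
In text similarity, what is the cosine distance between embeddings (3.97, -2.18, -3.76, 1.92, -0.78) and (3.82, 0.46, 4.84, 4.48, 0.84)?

With u = (3.97, -2.18, -3.76, 1.92, -0.78), v = (3.82, 0.46, 4.84, 4.48, 0.84):
u·v = 3.97·3.82 + (-2.18)·0.46 + (-3.76)·4.84 + 1.92·4.48 + (-0.78)·0.84 = 15.1654 + (-1.0028) + (-18.1984) + 8.6016 + (-0.6552) = 3.9106.
|u| = √(3.97² + (-2.18)² + (-3.76)² + 1.92² + (-0.78)²) = √(15.7609 + 4.7524 + 14.1376 + 3.6864 + 0.6084) = √38.9457, |v| = √(3.82² + 0.46² + 4.84² + 4.48² + 0.84²) = √(14.5924 + 0.2116 + 23.4256 + 20.0704 + 0.7056) = √59.0056.
cos θ = (u·v)/(|u||v|) = 3.9106/(√38.9457·√59.0056) ≈ 0.0816
Cosine distance = 1 - cos θ ≈ 1 - 0.0816 = 0.9184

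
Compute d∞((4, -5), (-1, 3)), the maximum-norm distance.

max(|x_i - y_i|) = max(|4 - (-1)|, |-5 - 3|) = max(5, 8) = 8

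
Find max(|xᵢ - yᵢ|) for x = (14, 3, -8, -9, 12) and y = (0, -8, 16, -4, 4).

max(|x_i - y_i|) = max(|14 - 0|, |3 - (-8)|, |-8 - 16|, |-9 - (-4)|, |12 - 4|) = max(14, 11, 24, 5, 8) = 24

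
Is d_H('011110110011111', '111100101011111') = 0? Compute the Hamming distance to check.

Differing positions: 1, 5, 8, 9. Hamming distance = 4, so the claim that d_H = 0 is false.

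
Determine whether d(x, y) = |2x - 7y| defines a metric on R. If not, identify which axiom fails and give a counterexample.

No. d fails symmetry: d(1, 4) = |2·1 - 7·4| = |-26| = 26, but d(4, 1) = |2·4 - 7·1| = |1| = 1. Since 26 ≠ 1, d(x,y) ≠ d(y,x) in general.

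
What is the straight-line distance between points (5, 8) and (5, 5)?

√(Σ(x_i - y_i)²) = √((5 - 5)² + (8 - 5)²)
= √(0² + 3²) = √(0 + 9) = √9 = 3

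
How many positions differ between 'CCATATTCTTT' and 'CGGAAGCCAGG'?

Differing positions: 2, 3, 4, 6, 7, 9, 10, 11. Hamming distance = 8.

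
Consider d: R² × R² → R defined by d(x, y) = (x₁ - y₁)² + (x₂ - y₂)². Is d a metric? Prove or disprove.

No. The squared Euclidean distance fails the triangle inequality. Counterexample: x = (0, 0), y = (1, 2), z = (2, 4). d(x,z) = 2² + 4² = 20, but d(x,y) + d(y,z) = (1² + 2²) + (1² + 2²) = 5 + 5 = 10. Since 20 > 10, the triangle inequality is violated. (Note: √d, the ordinary Euclidean distance, IS a metric.)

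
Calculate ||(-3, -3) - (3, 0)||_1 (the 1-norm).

Σ|x_i - y_i| = |-3 - 3| + |-3 - 0| = 6 + 3 = 9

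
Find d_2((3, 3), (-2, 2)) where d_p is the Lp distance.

(Σ|x_i - y_i|^2)^(1/2) = (|3 - (-2)|^2 + |3 - 2|^2)^(1/2)
= (5^2 + 1^2)^(1/2) = (25 + 1)^(1/2) = (26)^(1/2) ≈ 5.099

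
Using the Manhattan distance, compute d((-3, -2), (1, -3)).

Σ|x_i - y_i| = |-3 - 1| + |-2 - (-3)| = 4 + 1 = 5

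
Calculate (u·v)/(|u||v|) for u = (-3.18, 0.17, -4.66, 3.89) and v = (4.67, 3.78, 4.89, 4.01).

With u = (-3.18, 0.17, -4.66, 3.89), v = (4.67, 3.78, 4.89, 4.01):
u·v = (-3.18)·4.67 + 0.17·3.78 + (-4.66)·4.89 + 3.89·4.01 = (-14.8506) + 0.6426 + (-22.7874) + 15.5989 = -21.3965.
|u| = √((-3.18)² + 0.17² + (-4.66)² + 3.89²) = √(10.1124 + 0.0289 + 21.7156 + 15.1321) = √46.989, |v| = √(4.67² + 3.78² + 4.89² + 4.01²) = √(21.8089 + 14.2884 + 23.9121 + 16.0801) = √76.0895.
cos θ = (u·v)/(|u||v|) = -21.3965/(√46.989·√76.0895) ≈ -0.3578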